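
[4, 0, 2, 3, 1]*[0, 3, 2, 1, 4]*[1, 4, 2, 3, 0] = [0, 1, 2, 4, 3]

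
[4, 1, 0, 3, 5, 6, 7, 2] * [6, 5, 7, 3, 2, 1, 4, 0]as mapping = [0→2, 1→5, 2→6, 3→3, 4→1, 5→4, 6→0, 7→7]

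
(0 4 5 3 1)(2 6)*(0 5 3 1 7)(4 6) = (0 6 2 4 3 7)(1 5)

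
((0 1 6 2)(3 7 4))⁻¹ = (0 2 6 1)(3 4 7)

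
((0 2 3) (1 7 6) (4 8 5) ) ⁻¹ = (0 3 2) (1 6 7) (4 5 8) 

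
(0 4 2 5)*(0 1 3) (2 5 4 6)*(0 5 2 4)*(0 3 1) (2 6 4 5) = (0 4 6 5) (2 3) 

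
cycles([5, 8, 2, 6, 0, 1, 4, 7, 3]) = (0 5 1 8 3 6 4)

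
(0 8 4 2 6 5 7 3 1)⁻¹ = (0 1 3 7 5 6 2 4 8)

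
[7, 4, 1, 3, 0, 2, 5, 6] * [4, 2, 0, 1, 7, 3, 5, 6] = [6, 7, 2, 1, 4, 0, 3, 5]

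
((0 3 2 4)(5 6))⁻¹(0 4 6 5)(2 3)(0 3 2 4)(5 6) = (0 5 6 3)(2 4)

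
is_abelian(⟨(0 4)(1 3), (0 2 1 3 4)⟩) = no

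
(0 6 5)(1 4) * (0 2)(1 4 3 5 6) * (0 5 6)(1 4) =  (0 4 1 3 6)(2 5)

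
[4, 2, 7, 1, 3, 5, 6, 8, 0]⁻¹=[8, 3, 1, 4, 0, 5, 6, 2, 7]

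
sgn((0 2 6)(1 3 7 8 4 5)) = -1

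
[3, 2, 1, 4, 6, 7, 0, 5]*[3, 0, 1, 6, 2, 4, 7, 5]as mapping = [0→6, 1→1, 2→0, 3→2, 4→7, 5→5, 6→3, 7→4]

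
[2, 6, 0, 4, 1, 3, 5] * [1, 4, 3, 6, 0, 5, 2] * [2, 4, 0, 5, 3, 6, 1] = [5, 0, 4, 2, 3, 1, 6]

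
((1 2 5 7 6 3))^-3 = (1 7)(2 6)(3 5)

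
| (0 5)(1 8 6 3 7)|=10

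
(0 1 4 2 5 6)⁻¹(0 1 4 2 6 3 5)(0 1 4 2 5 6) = (0 3 6 1 4 2 5)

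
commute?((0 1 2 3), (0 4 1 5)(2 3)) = no:(0 1 2 3) * (0 4 1 5)(2 3) = (0 5)(1 3 4), (0 4 1 5)(2 3) * (0 1 2 3) = (0 4 2)(1 5)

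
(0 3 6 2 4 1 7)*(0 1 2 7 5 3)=(1 5 3 6 7)(2 4)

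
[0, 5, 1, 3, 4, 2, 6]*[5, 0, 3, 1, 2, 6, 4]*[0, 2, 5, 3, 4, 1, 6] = [1, 6, 0, 2, 5, 3, 4]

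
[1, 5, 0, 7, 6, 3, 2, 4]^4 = [7, 4, 3, 2, 1, 6, 5, 0]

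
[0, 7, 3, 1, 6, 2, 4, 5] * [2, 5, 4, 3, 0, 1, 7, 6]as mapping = [0→2, 1→6, 2→3, 3→5, 4→7, 5→4, 6→0, 7→1]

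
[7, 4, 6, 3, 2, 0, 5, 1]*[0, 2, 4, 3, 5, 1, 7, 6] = [6, 5, 7, 3, 4, 0, 1, 2]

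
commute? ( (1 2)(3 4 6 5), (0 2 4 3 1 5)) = no: (1 2)(3 4 6 5) * (0 2 4 3 1 5) = (0 2 5 1 4 6), (0 2 4 3 1 5) * (1 2)(3 4 6 5) = (0 1 3 2 6 5)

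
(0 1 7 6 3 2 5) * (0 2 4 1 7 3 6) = (0 7)(1 3 4)(2 5)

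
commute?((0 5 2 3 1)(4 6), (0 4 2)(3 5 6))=no:(0 5 2 3 1)(4 6)*(0 4 2)(3 5 6)=(0 6 2 5)(1 4 3), (0 4 2)(3 5 6)*(0 5 2 3 1)(4 6)=(0 6 1)(2 5 4 3)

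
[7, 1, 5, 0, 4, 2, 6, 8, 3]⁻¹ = [3, 1, 5, 8, 4, 2, 6, 0, 7]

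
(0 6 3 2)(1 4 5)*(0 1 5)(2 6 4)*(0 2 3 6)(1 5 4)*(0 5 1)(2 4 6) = (1 3 5 6 2)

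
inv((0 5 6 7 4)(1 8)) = (0 4 7 6 5)(1 8)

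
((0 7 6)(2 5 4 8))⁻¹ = (0 6 7)(2 8 4 5)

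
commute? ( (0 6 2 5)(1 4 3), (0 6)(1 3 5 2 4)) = no: (0 6 2 5)(1 4 3) * (0 6)(1 3 5 2 4) = (4 5 6), (0 6)(1 3 5 2 4) * (0 6 2 5)(1 4 3) = (0 2 3)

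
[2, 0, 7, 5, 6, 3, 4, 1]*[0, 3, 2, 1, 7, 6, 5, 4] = [2, 0, 4, 6, 5, 1, 7, 3]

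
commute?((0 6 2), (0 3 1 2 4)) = no:(0 6 2)*(0 3 1 2 4) = (0 6 4)(1 2 3), (0 3 1 2 4)*(0 6 2) = (0 3 1)(2 4 6)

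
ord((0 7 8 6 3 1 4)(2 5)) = 14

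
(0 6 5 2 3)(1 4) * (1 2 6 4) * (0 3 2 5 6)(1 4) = (0 1 4 5)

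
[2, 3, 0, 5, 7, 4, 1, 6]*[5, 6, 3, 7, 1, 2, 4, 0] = [3, 7, 5, 2, 0, 1, 6, 4]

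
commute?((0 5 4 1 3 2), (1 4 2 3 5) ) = no:(0 5 4 1 3 2) * (1 4 2 3 5) = (0 1 5 2), (1 4 2 3 5) * (0 5 4 1 3 2) = (0 5 3 4) 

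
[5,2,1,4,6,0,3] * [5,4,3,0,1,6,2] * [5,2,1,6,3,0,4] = [4,6,3,2,1,0,5]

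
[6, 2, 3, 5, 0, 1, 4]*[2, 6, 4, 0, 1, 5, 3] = [3, 4, 0, 5, 2, 6, 1]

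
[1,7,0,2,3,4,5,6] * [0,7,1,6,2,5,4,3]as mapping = [0→7,1→3,2→0,3→1,4→6,5→2,6→5,7→4]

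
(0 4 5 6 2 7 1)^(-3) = (0 2 4 7 5 1 6)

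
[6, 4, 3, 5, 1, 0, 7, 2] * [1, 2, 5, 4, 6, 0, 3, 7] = [3, 6, 4, 0, 2, 1, 7, 5]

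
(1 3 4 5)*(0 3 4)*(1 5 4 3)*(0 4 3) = (0 1) (3 4) 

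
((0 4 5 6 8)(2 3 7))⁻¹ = (0 8 6 5 4)(2 7 3)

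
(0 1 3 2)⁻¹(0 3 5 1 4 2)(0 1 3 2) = (0 1 2 5 3 4)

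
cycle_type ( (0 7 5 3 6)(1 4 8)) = 3.5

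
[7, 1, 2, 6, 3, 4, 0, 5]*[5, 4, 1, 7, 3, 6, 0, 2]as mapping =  [0→2, 1→4, 2→1, 3→0, 4→7, 5→3, 6→5, 7→6]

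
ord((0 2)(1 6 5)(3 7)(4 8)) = 6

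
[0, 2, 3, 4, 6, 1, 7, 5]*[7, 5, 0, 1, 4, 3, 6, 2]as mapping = [0→7, 1→0, 2→1, 3→4, 4→6, 5→5, 6→2, 7→3]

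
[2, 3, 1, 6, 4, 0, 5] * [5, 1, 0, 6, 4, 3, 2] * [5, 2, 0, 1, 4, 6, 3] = [5, 3, 2, 0, 4, 6, 1]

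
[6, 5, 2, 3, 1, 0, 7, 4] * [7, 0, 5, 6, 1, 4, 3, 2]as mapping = [0→3, 1→4, 2→5, 3→6, 4→0, 5→7, 6→2, 7→1]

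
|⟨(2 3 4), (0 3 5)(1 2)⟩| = 720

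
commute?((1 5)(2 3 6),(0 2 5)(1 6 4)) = no:(1 5)(2 3 6) * (0 2 5)(1 6 4) = (0 2 3 4 1)(5 6),(0 2 5)(1 6 4) * (1 5)(2 3 6) = (0 3 6 4 5)(1 2)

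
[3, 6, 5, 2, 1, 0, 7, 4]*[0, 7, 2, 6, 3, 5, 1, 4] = [6, 1, 5, 2, 7, 0, 4, 3]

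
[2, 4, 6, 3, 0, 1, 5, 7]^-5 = [2, 4, 6, 3, 0, 1, 5, 7]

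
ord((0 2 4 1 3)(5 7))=10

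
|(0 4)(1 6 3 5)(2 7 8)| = 12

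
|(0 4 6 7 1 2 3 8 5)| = 9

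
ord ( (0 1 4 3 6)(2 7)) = 10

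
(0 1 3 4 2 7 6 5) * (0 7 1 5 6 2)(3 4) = (0 5 7 2 1 4)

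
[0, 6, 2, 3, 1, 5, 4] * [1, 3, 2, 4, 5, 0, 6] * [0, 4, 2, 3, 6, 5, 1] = [4, 1, 2, 6, 3, 0, 5]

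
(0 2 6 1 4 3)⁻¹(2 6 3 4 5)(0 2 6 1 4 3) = (0 3 5 6 1)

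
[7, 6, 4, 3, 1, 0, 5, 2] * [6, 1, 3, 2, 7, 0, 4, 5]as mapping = [0→5, 1→4, 2→7, 3→2, 4→1, 5→6, 6→0, 7→3]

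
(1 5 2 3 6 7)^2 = (1 2 6)(3 7 5)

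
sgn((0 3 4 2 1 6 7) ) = 1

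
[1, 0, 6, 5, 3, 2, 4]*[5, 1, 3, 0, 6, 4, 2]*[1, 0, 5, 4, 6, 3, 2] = [0, 3, 5, 6, 1, 4, 2]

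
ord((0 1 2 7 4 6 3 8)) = 8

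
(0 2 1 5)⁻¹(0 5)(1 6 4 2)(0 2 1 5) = (0 2)(1 5 6 4)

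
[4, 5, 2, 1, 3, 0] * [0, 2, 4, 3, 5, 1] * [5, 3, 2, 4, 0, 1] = [1, 3, 0, 2, 4, 5]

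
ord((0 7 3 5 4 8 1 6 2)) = 9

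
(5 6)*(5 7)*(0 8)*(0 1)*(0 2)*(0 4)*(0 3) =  (0 8 1 2 4 3)(5 6 7)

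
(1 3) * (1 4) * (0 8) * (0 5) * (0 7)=(0 8 5 7)(1 3 4)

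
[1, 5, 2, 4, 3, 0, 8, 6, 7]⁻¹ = [5, 0, 2, 4, 3, 1, 7, 8, 6]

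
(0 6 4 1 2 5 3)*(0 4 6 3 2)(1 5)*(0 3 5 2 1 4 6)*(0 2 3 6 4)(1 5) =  (0 1 6 2)(3 4)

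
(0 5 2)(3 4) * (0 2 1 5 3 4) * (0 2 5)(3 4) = (0 4 3 2 5 1)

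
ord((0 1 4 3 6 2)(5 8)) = 6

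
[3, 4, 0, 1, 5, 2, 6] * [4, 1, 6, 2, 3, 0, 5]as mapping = [0→2, 1→3, 2→4, 3→1, 4→0, 5→6, 6→5]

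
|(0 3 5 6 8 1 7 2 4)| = 9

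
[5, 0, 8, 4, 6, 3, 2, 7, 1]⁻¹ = [1, 8, 6, 5, 3, 0, 4, 7, 2]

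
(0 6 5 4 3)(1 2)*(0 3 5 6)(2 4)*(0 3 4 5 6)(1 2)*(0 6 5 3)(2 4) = (1 3 2 4 5)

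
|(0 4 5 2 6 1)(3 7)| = 6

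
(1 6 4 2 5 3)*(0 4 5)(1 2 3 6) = (0 4 3 2)(5 6)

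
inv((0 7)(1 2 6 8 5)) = (0 7)(1 5 8 6 2)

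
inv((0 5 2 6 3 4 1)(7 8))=(0 1 4 3 6 2 5)(7 8)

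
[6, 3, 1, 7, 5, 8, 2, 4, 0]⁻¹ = [8, 2, 6, 1, 7, 4, 0, 3, 5]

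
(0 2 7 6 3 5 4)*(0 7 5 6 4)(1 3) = (0 2 5)(1 3 6)(4 7)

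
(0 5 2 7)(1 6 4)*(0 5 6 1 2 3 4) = (0 6)(2 7 5 3 4)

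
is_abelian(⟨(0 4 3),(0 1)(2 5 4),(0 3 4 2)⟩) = no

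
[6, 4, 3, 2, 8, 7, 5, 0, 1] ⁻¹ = [7, 8, 3, 2, 1, 6, 0, 5, 4] 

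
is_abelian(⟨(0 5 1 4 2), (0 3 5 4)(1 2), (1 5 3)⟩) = no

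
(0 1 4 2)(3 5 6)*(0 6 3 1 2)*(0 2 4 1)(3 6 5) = (0 4 2 5 6)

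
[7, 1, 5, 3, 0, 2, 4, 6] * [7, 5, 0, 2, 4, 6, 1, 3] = [3, 5, 6, 2, 7, 0, 4, 1]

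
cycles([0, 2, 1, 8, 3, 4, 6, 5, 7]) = (1 2)(3 8 7 5 4)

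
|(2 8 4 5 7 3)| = 6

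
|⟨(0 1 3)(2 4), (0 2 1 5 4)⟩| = 720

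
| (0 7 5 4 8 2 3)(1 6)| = 14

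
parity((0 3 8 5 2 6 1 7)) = odd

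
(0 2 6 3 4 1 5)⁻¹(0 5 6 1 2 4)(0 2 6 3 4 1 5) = (0 3 5 6 1 2)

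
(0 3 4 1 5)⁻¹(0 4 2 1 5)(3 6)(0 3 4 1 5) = (0 3 1 2 5)(4 6)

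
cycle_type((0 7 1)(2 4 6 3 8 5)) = 3.6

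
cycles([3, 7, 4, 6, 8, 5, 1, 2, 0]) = (0 3 6 1 7 2 4 8)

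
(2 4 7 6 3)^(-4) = (2 4 7 6 3)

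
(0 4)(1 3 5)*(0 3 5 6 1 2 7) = (0 4 3 6 1 5 2 7)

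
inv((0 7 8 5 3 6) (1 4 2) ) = (0 6 3 5 8 7) (1 2 4) 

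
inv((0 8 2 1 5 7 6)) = (0 6 7 5 1 2 8)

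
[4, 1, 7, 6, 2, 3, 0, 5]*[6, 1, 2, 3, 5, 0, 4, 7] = [5, 1, 7, 4, 2, 3, 6, 0]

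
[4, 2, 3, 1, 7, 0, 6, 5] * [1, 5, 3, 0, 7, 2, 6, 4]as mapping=[0→7, 1→3, 2→0, 3→5, 4→4, 5→1, 6→6, 7→2]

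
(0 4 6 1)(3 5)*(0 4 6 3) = (0 6 1 4 3 5)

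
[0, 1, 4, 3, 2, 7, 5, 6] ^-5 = [0, 1, 4, 3, 2, 7, 5, 6] 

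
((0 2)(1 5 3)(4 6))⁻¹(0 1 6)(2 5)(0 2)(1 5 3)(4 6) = (0 3)(2 5 4)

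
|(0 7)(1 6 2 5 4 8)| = 6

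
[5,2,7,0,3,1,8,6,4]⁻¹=[3,5,1,4,8,0,7,2,6]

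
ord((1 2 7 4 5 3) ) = 6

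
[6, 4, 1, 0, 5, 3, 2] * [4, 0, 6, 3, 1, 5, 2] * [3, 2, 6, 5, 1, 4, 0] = [6, 2, 3, 1, 4, 5, 0]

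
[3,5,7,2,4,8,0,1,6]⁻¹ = [6,7,3,0,4,1,8,2,5]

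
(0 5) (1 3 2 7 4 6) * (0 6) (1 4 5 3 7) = (0 3 2 1 7 5 6 4) 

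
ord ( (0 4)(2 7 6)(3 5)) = 6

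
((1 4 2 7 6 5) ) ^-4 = (1 2 6) (4 7 5) 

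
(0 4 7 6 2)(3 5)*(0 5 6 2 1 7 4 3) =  (0 3 6 1 7 2 5)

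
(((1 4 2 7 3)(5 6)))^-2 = (1 7 4 3 2)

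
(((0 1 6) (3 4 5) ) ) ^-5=(0 1 6) (3 4 5) 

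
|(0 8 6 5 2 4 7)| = 7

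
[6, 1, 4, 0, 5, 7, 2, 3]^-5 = [2, 1, 5, 6, 7, 3, 4, 0]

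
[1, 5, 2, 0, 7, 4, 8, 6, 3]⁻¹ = [3, 0, 2, 8, 5, 1, 7, 4, 6]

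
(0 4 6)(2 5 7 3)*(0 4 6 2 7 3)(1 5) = (0 6 4 2 1 5 3 7)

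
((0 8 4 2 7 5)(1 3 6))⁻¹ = (0 5 7 2 4 8)(1 6 3)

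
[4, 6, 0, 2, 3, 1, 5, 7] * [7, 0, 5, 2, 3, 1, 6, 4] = [3, 6, 7, 5, 2, 0, 1, 4]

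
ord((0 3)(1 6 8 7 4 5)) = 6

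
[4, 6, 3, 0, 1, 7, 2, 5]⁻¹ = [3, 4, 6, 2, 0, 7, 1, 5]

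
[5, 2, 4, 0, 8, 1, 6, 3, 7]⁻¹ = [3, 5, 1, 7, 2, 0, 6, 8, 4]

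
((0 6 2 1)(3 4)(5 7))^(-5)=(0 1 2 6)(3 4)(5 7)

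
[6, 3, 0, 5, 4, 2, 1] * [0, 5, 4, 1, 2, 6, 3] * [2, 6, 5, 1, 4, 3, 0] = [1, 6, 2, 0, 5, 4, 3]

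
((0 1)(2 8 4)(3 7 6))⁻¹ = (0 1)(2 4 8)(3 6 7)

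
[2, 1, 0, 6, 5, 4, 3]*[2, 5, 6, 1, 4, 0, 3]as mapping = [0→6, 1→5, 2→2, 3→3, 4→0, 5→4, 6→1]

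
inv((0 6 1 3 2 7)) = (0 7 2 3 1 6)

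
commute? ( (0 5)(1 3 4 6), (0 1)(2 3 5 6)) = no: (0 5)(1 3 4 6)*(0 1)(2 3 5 6) = (0 6)(1 5)(2 3 4), (0 1)(2 3 5 6)*(0 5)(1 3 4 6) = (0 3)(1 5)(2 4 6)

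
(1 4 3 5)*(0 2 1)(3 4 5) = (0 2 1 5)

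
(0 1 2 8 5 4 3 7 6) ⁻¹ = (0 6 7 3 4 5 8 2 1) 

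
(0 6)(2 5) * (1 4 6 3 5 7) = (0 3 5 2 7 1 4 6)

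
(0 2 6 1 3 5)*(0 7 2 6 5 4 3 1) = (0 6)(2 5 7)(3 4)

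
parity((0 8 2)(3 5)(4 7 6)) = odd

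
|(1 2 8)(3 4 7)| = 3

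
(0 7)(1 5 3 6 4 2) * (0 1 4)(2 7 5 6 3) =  (0 5 2 4 7 1 6)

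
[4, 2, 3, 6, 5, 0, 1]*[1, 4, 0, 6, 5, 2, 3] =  [5, 0, 6, 3, 2, 1, 4]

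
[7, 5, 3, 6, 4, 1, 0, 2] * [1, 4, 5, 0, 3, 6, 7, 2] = [2, 6, 0, 7, 3, 4, 1, 5]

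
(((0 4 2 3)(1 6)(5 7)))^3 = (0 3 2 4)(1 6)(5 7)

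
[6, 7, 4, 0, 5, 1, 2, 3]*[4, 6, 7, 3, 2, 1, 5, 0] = [5, 0, 2, 4, 1, 6, 7, 3]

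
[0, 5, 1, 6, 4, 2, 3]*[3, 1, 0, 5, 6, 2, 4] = [3, 2, 1, 4, 6, 0, 5]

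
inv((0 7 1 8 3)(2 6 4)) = (0 3 8 1 7)(2 4 6)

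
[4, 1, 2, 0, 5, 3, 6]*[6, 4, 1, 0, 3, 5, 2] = [3, 4, 1, 6, 5, 0, 2]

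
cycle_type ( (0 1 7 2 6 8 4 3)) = 8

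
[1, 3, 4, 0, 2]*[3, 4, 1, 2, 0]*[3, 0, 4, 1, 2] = [2, 4, 3, 1, 0]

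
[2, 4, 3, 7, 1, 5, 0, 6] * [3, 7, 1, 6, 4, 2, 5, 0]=[1, 4, 6, 0, 7, 2, 3, 5]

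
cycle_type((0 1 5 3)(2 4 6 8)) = 4^2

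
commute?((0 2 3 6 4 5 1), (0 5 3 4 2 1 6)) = no:(0 2 3 6 4 5 1) * (0 5 3 4 2 1 6) = (0 1 5 6 2 4 3), (0 5 3 4 2 1 6) * (0 2 3 6 4 5 1) = (0 1 4 3 5 6 2)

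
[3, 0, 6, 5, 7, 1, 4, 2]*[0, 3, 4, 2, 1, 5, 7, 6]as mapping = [0→2, 1→0, 2→7, 3→5, 4→6, 5→3, 6→1, 7→4]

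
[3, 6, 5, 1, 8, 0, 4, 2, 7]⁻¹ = [5, 3, 7, 0, 6, 2, 1, 8, 4]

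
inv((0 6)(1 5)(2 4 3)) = (0 6)(1 5)(2 3 4)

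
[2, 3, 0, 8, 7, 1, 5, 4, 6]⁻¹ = [2, 5, 0, 1, 7, 6, 8, 4, 3]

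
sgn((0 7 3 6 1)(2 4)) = -1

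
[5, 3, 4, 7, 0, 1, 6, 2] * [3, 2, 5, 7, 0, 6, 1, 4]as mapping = [0→6, 1→7, 2→0, 3→4, 4→3, 5→2, 6→1, 7→5]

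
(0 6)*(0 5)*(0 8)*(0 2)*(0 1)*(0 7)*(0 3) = (0 6 5 8 2 1 7 3)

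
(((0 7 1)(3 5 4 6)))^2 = (0 1 7)(3 4)(5 6)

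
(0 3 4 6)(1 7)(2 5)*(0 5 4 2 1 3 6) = (0 6 5 1 7 3 2 4)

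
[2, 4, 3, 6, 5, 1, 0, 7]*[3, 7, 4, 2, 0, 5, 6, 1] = [4, 0, 2, 6, 5, 7, 3, 1]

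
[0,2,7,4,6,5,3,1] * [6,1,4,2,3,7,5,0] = [6,4,0,3,5,7,2,1]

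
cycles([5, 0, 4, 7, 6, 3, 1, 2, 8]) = (0 5 3 7 2 4 6 1)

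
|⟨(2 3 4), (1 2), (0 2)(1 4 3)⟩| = 120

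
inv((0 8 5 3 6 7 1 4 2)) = (0 2 4 1 7 6 3 5 8)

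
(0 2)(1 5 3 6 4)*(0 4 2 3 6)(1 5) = (0 3)(2 4 5 6)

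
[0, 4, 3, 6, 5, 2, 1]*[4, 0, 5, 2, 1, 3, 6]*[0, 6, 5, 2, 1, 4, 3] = [1, 6, 5, 3, 2, 4, 0]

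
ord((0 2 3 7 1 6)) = 6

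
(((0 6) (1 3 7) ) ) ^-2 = (1 3 7) 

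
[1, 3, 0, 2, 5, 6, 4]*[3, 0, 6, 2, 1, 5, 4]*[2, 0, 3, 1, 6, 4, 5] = [2, 3, 1, 5, 4, 6, 0]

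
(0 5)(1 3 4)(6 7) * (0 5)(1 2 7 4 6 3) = (2 7 3 6 4)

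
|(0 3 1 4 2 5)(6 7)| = 6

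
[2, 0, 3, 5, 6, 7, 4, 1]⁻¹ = [1, 7, 0, 2, 6, 3, 4, 5]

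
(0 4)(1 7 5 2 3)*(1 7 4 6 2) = (0 6 2 3 7 5 1 4)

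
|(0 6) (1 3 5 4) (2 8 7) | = 12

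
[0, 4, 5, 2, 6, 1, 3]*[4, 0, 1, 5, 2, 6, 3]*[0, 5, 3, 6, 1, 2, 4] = [1, 3, 4, 5, 6, 0, 2]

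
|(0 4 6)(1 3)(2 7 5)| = 6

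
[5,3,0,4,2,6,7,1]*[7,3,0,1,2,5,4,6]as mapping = [0→5,1→1,2→7,3→2,4→0,5→4,6→6,7→3]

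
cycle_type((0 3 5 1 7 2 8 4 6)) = 9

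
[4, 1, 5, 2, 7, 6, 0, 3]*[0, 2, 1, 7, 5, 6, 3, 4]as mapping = [0→5, 1→2, 2→6, 3→1, 4→4, 5→3, 6→0, 7→7]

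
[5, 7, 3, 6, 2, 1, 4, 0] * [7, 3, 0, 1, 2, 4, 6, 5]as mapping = [0→4, 1→5, 2→1, 3→6, 4→0, 5→3, 6→2, 7→7]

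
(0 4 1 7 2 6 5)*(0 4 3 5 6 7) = (0 3 5 4 1)(2 7)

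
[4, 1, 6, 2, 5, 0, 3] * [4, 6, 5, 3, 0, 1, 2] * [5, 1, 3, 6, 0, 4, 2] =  [5, 2, 3, 4, 1, 0, 6]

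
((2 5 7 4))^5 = (2 5 7 4)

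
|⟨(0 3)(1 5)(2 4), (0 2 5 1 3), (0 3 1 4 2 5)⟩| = 720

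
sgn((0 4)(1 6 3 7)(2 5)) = -1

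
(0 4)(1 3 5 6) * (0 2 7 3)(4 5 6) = (0 5 4 2 7 3 6 1)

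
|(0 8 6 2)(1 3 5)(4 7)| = 12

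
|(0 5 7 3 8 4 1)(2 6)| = 14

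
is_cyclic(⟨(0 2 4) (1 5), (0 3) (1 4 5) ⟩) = no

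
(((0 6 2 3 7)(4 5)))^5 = (4 5)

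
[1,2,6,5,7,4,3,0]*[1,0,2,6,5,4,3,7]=[0,2,3,4,7,5,6,1]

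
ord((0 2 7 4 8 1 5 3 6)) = 9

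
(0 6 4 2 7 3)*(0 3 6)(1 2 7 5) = (1 2 5)(4 7 6)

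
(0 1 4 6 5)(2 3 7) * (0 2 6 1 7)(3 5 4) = (0 7 6 4 1 3)(2 5)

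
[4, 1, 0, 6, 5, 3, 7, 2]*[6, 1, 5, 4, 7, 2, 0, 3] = [7, 1, 6, 0, 2, 4, 3, 5]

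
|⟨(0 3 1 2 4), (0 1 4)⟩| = 60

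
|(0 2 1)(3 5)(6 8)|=6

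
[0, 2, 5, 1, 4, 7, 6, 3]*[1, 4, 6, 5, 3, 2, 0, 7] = [1, 6, 2, 4, 3, 7, 0, 5]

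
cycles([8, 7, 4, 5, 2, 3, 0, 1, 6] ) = (0 8 6)(1 7)(2 4)(3 5)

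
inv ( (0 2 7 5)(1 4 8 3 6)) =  (0 5 7 2)(1 6 3 8 4)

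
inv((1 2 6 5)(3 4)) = (1 5 6 2)(3 4)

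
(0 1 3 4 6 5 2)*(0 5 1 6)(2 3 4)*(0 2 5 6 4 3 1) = (0 4 2 6)(1 3 5)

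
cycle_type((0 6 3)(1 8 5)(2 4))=2.3^2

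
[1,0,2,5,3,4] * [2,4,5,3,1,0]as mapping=[0→4,1→2,2→5,3→0,4→3,5→1]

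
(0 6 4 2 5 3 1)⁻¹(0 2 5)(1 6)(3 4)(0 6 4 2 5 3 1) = (0 4)(1 2)(3 6 5)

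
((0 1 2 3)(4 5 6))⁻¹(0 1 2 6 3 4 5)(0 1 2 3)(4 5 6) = (0 5 6 1 2 3 4)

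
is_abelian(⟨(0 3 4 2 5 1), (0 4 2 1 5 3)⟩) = no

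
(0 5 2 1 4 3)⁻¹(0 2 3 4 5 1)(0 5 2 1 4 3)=(0 3 2 4 5 1)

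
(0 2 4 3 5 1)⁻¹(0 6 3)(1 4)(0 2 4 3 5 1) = (0 3)(2 6 5)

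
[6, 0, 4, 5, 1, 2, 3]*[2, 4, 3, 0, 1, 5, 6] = [6, 2, 1, 5, 4, 3, 0]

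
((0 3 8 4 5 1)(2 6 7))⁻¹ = (0 1 5 4 8 3)(2 7 6)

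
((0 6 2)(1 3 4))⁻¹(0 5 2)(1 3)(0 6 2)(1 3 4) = (0 6 5)(3 4)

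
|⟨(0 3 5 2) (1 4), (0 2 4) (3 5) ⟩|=720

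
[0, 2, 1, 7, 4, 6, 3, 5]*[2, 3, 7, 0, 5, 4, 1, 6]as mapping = [0→2, 1→7, 2→3, 3→6, 4→5, 5→1, 6→0, 7→4]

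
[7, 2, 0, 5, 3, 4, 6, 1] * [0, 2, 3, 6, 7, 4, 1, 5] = [5, 3, 0, 4, 6, 7, 1, 2]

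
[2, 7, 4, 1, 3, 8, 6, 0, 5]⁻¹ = [7, 3, 0, 4, 2, 8, 6, 1, 5]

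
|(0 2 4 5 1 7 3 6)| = 8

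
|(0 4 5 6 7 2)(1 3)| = 6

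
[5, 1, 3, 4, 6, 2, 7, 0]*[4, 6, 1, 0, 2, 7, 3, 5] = [7, 6, 0, 2, 3, 1, 5, 4]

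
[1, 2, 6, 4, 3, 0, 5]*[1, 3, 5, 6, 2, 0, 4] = [3, 5, 4, 2, 6, 1, 0]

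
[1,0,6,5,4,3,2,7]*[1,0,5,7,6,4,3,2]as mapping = [0→0,1→1,2→3,3→4,4→6,5→7,6→5,7→2]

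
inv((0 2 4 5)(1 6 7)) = (0 5 4 2)(1 7 6)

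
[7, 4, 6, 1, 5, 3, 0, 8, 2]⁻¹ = [6, 3, 8, 5, 1, 4, 2, 0, 7]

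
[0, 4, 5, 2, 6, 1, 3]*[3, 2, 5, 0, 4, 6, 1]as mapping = [0→3, 1→4, 2→6, 3→5, 4→1, 5→2, 6→0]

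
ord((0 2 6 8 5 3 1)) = 7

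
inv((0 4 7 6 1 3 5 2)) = (0 2 5 3 1 6 7 4)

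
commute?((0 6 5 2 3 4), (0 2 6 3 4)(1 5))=no:(0 6 5 2 3 4)*(0 2 6 3 4)(1 5)=(0 3)(1 5 6)(2 4), (0 2 6 3 4)(1 5)*(0 6 5 2 3 4)=(0 3)(1 2 5)(4 6)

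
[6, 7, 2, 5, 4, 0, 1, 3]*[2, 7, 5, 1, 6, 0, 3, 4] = [3, 4, 5, 0, 6, 2, 7, 1]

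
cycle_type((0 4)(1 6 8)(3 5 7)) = 2.3^2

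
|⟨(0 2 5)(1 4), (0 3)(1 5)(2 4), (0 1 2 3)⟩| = 720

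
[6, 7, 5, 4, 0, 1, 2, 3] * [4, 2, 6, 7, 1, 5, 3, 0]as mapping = [0→3, 1→0, 2→5, 3→1, 4→4, 5→2, 6→6, 7→7]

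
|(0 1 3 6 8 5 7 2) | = 8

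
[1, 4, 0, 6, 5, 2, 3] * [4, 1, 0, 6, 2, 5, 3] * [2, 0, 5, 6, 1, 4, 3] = [0, 5, 1, 6, 4, 2, 3]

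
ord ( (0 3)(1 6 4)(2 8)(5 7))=6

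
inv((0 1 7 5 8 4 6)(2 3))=(0 6 4 8 5 7 1)(2 3)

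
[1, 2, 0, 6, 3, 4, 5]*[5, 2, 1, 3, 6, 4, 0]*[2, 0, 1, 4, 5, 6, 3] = [1, 0, 6, 2, 4, 3, 5]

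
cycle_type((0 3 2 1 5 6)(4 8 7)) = 3.6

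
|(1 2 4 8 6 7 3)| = 7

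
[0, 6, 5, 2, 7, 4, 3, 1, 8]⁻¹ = [0, 7, 3, 6, 5, 2, 1, 4, 8]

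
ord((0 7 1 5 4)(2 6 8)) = 15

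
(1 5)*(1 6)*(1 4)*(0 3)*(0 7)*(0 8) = (0 3 7 8)(1 5 6 4)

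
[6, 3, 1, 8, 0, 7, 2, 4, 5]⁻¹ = [4, 2, 6, 1, 7, 8, 0, 5, 3]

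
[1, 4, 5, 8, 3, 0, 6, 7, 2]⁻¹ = [5, 0, 8, 4, 1, 2, 6, 7, 3]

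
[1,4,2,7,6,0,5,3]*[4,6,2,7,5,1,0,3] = [6,5,2,3,0,4,1,7]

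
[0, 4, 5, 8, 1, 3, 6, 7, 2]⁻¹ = [0, 4, 8, 5, 1, 2, 6, 7, 3]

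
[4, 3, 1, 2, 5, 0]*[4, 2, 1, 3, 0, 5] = [0, 3, 2, 1, 5, 4]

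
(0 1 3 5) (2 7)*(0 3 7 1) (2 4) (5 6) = (1 7 4 2) (3 6 5) 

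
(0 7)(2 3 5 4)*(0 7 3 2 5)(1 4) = (0 3)(1 4 5)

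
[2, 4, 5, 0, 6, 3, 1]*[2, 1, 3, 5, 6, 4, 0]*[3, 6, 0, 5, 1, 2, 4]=[5, 4, 1, 0, 3, 2, 6]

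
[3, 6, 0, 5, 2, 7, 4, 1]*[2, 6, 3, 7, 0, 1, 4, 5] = [7, 4, 2, 1, 3, 5, 0, 6]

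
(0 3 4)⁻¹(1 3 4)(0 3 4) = (0 1 4)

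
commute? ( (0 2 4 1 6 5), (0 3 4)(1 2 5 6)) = no: (0 2 4 1 6 5)*(0 3 4)(1 2 5 6) = (0 5 3 4 2), (0 3 4)(1 2 5 6)*(0 2 4 1 6 5) = (0 3 1 4 2)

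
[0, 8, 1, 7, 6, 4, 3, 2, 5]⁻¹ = [0, 2, 7, 6, 5, 8, 4, 3, 1]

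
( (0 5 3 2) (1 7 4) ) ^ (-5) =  (0 2 3 5) (1 7 4) 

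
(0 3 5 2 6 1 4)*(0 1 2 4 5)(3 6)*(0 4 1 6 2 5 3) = (0 2)(1 3 4 6 5)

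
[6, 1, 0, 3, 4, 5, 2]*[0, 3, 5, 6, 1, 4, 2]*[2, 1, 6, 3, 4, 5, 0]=[6, 3, 2, 0, 1, 4, 5]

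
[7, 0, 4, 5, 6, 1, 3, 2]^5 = [3, 6, 1, 2, 0, 4, 7, 5]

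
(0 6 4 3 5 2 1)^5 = (0 2 3 6 1 5 4)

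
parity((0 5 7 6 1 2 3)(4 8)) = odd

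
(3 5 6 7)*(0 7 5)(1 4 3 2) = (0 7 2 1 4 3)(5 6)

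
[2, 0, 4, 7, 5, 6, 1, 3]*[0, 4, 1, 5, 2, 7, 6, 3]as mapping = [0→1, 1→0, 2→2, 3→3, 4→7, 5→6, 6→4, 7→5]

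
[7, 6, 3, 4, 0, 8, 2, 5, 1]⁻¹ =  [4, 8, 6, 2, 3, 7, 1, 0, 5]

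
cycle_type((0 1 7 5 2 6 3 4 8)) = 9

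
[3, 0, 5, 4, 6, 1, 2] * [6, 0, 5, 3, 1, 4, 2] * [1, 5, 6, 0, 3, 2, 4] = [0, 4, 3, 5, 6, 1, 2]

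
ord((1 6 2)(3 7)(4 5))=6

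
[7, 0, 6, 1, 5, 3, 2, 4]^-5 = [7, 0, 6, 1, 5, 3, 2, 4]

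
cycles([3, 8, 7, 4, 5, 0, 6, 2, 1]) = (0 3 4 5)(1 8)(2 7)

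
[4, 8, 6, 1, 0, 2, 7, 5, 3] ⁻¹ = [4, 3, 5, 8, 0, 7, 2, 6, 1] 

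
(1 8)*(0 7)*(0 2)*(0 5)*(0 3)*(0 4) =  (0 7 2 5 3 4)(1 8)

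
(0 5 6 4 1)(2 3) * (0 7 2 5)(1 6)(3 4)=(1 7 2 4 6 3 5)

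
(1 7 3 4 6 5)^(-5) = (1 7 3 4 6 5)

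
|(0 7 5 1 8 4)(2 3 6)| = 6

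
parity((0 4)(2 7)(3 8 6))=even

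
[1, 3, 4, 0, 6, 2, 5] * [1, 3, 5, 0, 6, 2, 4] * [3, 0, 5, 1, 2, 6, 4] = [1, 3, 4, 0, 2, 6, 5]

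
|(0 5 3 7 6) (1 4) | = 10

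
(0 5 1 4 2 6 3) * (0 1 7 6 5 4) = (0 4 2 5 7 6 3 1)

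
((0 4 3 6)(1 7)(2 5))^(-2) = (0 3)(4 6)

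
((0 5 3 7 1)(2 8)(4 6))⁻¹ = (0 1 7 3 5)(2 8)(4 6)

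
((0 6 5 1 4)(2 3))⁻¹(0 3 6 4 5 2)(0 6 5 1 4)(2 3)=(0 1 3 6 2 5)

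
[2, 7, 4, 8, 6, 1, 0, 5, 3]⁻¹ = [6, 5, 0, 8, 2, 7, 4, 1, 3]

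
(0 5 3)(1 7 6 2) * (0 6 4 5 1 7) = (0 1)(2 7 4 5 3 6)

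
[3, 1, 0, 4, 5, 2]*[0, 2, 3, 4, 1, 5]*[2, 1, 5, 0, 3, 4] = [3, 5, 2, 1, 4, 0]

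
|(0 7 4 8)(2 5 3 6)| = 4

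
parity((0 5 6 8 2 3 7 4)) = odd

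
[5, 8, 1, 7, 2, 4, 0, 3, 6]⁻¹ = [6, 2, 4, 7, 5, 0, 8, 3, 1]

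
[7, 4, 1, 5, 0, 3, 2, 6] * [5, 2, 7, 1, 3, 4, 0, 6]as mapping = [0→6, 1→3, 2→2, 3→4, 4→5, 5→1, 6→7, 7→0]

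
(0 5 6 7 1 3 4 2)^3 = (0 7 4 5 1 2 6 3)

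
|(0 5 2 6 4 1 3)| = 7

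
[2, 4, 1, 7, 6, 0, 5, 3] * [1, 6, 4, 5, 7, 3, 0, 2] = [4, 7, 6, 2, 0, 1, 3, 5]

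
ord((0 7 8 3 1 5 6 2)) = 8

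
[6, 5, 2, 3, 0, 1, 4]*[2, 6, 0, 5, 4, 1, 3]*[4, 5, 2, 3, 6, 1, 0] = [3, 5, 4, 1, 2, 0, 6]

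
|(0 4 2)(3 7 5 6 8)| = 15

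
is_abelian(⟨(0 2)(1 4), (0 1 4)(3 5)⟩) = no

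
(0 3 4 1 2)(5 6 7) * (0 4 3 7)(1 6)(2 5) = (0 7 2 4 6)(1 5)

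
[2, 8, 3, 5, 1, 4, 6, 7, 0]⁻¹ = [8, 4, 0, 2, 5, 3, 6, 7, 1]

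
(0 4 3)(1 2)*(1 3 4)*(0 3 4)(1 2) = (0 2 4)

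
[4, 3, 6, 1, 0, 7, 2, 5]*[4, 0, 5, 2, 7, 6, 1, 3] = [7, 2, 1, 0, 4, 3, 5, 6]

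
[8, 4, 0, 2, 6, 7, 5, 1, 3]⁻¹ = [2, 7, 3, 8, 1, 6, 4, 5, 0]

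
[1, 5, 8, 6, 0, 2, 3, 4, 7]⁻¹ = [4, 0, 5, 6, 7, 1, 3, 8, 2]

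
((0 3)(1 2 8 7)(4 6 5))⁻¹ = (0 3)(1 7 8 2)(4 5 6)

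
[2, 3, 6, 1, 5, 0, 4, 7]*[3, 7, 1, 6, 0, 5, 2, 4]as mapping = [0→1, 1→6, 2→2, 3→7, 4→5, 5→3, 6→0, 7→4]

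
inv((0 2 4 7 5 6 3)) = (0 3 6 5 7 4 2)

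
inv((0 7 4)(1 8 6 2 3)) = (0 4 7)(1 3 2 6 8)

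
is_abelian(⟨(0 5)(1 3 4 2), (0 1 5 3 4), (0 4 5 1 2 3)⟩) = no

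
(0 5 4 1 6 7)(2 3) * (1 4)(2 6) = (0 5 1 2 3 6 7)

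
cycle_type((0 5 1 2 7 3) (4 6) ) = 2.6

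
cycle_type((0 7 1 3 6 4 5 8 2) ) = 9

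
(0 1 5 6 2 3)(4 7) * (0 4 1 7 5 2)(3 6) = (0 7 1 2 6)(3 4 5)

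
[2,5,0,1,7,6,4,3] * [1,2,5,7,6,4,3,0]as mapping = [0→5,1→4,2→1,3→2,4→0,5→3,6→6,7→7]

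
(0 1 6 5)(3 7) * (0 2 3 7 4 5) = (0 1 6)(2 3 4 5)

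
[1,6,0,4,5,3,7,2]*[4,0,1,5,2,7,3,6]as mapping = [0→0,1→3,2→4,3→2,4→7,5→5,6→6,7→1]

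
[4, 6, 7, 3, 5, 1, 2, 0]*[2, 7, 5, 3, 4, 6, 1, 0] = [4, 1, 0, 3, 6, 7, 5, 2]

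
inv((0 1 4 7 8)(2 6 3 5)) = (0 8 7 4 1)(2 5 3 6)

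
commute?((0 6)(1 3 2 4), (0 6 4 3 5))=no:(0 6)(1 3 2 4)*(0 6 4 3 5)=(0 4 1 5)(2 3), (0 6 4 3 5)*(0 6)(1 3 2 4)=(1 3 5 6)(2 4)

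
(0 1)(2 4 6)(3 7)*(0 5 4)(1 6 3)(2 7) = (0 6 7 1 5 4 3 2)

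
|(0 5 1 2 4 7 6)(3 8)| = 14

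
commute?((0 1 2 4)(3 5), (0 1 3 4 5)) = no:(0 1 2 4)(3 5)*(0 1 3 4 5) = (0 3)(1 2 5 4), (0 1 3 4 5)*(0 1 2 4)(3 5) = (0 2 4 3)(1 5)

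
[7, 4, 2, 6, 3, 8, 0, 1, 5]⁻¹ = [6, 7, 2, 4, 1, 8, 3, 0, 5]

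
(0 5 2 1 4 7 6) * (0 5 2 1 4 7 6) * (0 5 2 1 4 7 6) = (0 1 6 2 7 5 4)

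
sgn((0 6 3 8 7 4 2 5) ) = -1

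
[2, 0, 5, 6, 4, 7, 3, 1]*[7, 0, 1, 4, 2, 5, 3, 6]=[1, 7, 5, 3, 2, 6, 4, 0]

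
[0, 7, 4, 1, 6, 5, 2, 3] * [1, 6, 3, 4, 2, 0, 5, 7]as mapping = [0→1, 1→7, 2→2, 3→6, 4→5, 5→0, 6→3, 7→4]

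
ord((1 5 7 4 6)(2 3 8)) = 15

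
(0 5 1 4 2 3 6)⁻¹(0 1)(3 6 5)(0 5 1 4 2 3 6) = (0 1 6)(4 5)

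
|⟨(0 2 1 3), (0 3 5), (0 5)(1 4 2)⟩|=720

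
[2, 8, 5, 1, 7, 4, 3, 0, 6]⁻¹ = [7, 3, 0, 6, 5, 2, 8, 4, 1]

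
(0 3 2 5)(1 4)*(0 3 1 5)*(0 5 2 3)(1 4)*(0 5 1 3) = (0 4 2 1 3)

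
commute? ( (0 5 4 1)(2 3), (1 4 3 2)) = no: (0 5 4 1)(2 3) * (1 4 3 2) = (0 5 3 1), (1 4 3 2) * (0 5 4 1)(2 3) = (0 5 4 2)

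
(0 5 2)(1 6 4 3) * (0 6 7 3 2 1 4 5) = (1 7 3 4 2 6 5)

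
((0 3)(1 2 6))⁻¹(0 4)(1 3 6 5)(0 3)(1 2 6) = (0 1 5 2)(3 4)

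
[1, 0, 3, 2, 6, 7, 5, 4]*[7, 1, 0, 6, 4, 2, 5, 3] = [1, 7, 6, 0, 5, 3, 2, 4]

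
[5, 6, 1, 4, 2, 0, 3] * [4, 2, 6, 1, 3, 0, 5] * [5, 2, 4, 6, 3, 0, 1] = [5, 0, 4, 6, 1, 3, 2]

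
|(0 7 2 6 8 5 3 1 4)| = 9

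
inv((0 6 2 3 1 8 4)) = (0 4 8 1 3 2 6)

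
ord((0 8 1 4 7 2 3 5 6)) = 9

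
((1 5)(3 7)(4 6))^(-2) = ()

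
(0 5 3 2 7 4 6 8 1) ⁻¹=(0 1 8 6 4 7 2 3 5) 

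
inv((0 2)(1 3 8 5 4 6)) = (0 2)(1 6 4 5 8 3)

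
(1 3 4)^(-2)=(1 3 4)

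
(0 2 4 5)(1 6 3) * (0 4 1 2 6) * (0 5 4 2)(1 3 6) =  (0 1 5 2 3)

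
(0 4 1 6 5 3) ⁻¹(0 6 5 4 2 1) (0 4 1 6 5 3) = (1 2 6 4 5 3) 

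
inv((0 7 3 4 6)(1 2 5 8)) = (0 6 4 3 7)(1 8 5 2)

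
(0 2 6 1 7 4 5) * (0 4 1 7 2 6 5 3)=(0 6 7 1 2 5 4 3)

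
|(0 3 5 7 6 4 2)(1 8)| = 14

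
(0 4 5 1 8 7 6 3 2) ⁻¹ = (0 2 3 6 7 8 1 5 4) 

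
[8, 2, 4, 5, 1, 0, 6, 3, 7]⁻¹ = [5, 4, 1, 7, 2, 3, 6, 8, 0]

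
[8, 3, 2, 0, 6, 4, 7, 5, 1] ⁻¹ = [3, 8, 2, 1, 5, 7, 4, 6, 0] 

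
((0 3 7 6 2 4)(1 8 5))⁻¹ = (0 4 2 6 7 3)(1 5 8)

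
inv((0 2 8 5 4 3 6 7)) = (0 7 6 3 4 5 8 2)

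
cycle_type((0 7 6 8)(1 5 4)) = 3.4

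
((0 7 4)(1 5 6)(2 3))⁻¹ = (0 4 7)(1 6 5)(2 3)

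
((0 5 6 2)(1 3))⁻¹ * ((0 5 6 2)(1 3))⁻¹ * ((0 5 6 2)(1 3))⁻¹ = (0 5 6 2)(1 3)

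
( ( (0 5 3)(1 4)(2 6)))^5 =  (0 3 5)(1 4)(2 6)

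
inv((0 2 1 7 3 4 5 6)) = (0 6 5 4 3 7 1 2)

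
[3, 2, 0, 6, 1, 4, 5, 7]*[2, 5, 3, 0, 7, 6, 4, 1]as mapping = [0→0, 1→3, 2→2, 3→4, 4→5, 5→7, 6→6, 7→1]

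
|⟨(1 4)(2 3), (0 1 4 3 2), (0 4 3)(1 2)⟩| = 120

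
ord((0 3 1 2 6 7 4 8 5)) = 9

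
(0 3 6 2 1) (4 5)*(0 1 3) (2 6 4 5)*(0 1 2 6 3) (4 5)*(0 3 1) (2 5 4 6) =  (1 5 6) (2 3 4) 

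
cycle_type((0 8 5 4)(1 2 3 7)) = 4^2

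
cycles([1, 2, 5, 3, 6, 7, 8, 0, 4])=(0 1 2 5 7) (4 6 8) 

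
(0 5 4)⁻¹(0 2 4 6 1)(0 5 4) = (0 6 1 5 2)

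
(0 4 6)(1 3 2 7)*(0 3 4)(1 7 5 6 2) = (1 4 2 5 6 3)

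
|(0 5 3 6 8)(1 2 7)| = 15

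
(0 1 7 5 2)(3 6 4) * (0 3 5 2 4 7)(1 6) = (0 6 7 2 3 1)(4 5)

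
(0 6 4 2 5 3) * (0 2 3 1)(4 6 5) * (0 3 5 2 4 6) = (0 2 6)(1 3 4 5)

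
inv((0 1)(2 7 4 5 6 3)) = (0 1)(2 3 6 5 4 7)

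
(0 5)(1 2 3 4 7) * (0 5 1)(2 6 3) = (0 1 6 3 4 7)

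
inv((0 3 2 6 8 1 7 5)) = (0 5 7 1 8 6 2 3)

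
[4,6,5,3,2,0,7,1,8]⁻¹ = [5,7,4,3,0,2,1,6,8]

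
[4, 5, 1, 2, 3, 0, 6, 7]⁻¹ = [5, 2, 3, 4, 0, 1, 6, 7]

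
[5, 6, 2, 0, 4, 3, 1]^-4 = [3, 1, 2, 5, 4, 0, 6]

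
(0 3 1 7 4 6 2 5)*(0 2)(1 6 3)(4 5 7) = (0 1 4 3 6)(2 7 5)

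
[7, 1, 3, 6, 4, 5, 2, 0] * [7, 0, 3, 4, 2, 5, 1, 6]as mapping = [0→6, 1→0, 2→4, 3→1, 4→2, 5→5, 6→3, 7→7]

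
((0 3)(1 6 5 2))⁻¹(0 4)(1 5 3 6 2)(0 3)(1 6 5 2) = (0 5 1 6 2)(3 4)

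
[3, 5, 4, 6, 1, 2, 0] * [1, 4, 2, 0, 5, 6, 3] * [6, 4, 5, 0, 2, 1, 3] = [6, 3, 1, 0, 2, 5, 4]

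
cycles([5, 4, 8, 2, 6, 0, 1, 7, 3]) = (0 5)(1 4 6)(2 8 3)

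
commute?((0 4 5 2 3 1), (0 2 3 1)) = no:(0 4 5 2 3 1)*(0 2 3 1) = (0 4 5 3)(1 2), (0 2 3 1)*(0 4 5 2 3 1) = (0 3)(1 4 5 2)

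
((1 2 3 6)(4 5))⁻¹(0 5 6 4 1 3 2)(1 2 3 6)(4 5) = (0 4 1 5 2 6 3)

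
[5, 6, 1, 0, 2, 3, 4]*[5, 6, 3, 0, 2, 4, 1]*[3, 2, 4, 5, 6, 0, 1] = [6, 2, 1, 0, 5, 3, 4]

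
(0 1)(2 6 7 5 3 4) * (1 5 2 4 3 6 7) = (0 5 6 1)(2 7)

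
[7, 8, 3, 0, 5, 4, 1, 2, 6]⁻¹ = [3, 6, 7, 2, 5, 4, 8, 0, 1]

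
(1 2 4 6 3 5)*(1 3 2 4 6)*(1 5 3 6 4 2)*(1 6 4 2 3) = (1 3)(4 5)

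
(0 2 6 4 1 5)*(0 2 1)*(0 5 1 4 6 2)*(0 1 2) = (0 4 5 1 2)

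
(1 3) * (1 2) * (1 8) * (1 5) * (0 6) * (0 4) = (0 6 4)(1 3 2 8 5)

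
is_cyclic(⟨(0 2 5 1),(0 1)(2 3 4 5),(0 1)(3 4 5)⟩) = no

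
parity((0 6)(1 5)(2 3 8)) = even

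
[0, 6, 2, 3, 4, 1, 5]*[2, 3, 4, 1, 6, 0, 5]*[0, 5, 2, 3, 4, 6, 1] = [2, 6, 4, 5, 1, 3, 0]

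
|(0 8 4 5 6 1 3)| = 7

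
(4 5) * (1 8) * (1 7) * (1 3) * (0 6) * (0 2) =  (0 6 2)(1 8 7 3)(4 5)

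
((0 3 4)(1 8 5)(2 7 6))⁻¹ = (0 4 3)(1 5 8)(2 6 7)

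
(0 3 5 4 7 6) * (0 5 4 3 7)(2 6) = (0 7 2 6 5 3 4)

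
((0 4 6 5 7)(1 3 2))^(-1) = (0 7 5 6 4)(1 2 3)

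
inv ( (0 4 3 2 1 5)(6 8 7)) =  (0 5 1 2 3 4)(6 7 8)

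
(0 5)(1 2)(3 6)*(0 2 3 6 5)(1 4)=(1 3 5 2 4)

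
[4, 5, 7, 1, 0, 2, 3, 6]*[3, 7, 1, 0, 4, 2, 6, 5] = [4, 2, 5, 7, 3, 1, 0, 6]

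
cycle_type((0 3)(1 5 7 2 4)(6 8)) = 2^2.5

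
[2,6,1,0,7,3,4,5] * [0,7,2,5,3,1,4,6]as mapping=[0→2,1→4,2→7,3→0,4→6,5→5,6→3,7→1]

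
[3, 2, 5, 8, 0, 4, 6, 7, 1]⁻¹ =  [4, 8, 1, 0, 5, 2, 6, 7, 3]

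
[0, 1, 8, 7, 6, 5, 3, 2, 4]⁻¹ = [0, 1, 7, 6, 8, 5, 4, 3, 2]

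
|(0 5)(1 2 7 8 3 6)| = 6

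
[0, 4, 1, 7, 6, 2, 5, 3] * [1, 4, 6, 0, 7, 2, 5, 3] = [1, 7, 4, 3, 5, 6, 2, 0]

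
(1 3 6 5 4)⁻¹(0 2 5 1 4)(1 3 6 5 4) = (0 2 4 3 1)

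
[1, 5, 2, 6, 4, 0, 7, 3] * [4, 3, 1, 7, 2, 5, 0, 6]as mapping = [0→3, 1→5, 2→1, 3→0, 4→2, 5→4, 6→6, 7→7]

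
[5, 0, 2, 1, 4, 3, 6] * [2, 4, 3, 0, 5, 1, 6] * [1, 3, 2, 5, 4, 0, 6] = [3, 2, 5, 4, 0, 1, 6]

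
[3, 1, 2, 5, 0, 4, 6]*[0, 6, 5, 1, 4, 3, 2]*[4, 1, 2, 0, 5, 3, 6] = [1, 6, 3, 0, 4, 5, 2]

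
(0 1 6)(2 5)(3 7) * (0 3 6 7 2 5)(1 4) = (0 4 1 7 6 3 2)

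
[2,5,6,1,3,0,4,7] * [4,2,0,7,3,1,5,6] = [0,1,5,2,7,4,3,6]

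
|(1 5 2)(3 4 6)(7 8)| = 6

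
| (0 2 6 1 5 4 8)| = 7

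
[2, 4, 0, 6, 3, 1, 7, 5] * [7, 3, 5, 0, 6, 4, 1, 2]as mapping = [0→5, 1→6, 2→7, 3→1, 4→0, 5→3, 6→2, 7→4]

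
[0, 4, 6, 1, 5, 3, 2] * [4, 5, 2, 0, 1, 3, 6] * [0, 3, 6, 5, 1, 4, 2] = [1, 3, 2, 4, 5, 0, 6]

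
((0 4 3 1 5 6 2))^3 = (0 1 2 3 6 4 5)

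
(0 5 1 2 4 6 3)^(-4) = (0 2 3 1 6 5 4)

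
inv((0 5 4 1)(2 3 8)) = (0 1 4 5)(2 8 3)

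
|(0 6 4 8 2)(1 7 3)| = 15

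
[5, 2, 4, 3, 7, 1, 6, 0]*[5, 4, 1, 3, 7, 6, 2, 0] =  [6, 1, 7, 3, 0, 4, 2, 5]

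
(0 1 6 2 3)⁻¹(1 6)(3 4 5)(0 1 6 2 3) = (0 4 5)(2 6)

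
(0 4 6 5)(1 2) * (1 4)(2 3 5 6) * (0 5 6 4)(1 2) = (0 2)(1 3 6 4)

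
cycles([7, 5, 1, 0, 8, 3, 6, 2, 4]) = (0 7 2 1 5 3) (4 8) 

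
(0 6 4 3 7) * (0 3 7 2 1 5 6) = (1 5 6 4 7 3 2) 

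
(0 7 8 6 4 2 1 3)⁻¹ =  (0 3 1 2 4 6 8 7)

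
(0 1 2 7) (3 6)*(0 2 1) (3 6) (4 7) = (2 4 7) 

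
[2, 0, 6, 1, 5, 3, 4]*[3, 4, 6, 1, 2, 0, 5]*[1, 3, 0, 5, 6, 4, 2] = [2, 5, 4, 6, 1, 3, 0]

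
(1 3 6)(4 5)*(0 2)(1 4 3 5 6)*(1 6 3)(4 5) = (0 2)(1 4 3 6 5)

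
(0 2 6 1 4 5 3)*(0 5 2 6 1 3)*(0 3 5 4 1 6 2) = (0 2 6 5 3 4)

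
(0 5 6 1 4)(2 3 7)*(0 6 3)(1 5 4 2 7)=(0 4 6 5 3 1 2)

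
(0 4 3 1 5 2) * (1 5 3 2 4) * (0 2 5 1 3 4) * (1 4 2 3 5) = (0 5)(1 2 3 4)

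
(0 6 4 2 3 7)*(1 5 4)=(0 6 1 5 4 2 3 7)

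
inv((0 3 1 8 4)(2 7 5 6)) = (0 4 8 1 3)(2 6 5 7)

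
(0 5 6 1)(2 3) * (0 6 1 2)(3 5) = (0 3)(1 6 2 5)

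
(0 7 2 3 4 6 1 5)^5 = (0 6 2 5 4 7 1 3)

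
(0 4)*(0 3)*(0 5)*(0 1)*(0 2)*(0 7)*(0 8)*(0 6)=(0 4 3 5 1 2 7 8 6)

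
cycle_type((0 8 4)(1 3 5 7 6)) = 3.5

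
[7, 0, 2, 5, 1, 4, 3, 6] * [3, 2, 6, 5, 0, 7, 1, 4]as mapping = [0→4, 1→3, 2→6, 3→7, 4→2, 5→0, 6→5, 7→1]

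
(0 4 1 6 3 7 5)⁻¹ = (0 5 7 3 6 1 4)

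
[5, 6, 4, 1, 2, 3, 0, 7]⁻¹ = [6, 3, 4, 5, 2, 0, 1, 7]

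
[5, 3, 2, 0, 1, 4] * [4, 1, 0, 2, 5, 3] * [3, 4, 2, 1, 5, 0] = [1, 2, 3, 5, 4, 0]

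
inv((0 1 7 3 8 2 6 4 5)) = (0 5 4 6 2 8 3 7 1)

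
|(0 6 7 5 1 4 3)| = 7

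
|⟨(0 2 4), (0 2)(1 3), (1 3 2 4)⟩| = 120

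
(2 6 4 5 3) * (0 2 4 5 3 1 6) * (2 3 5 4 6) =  (0 3 6 4 5 1 2)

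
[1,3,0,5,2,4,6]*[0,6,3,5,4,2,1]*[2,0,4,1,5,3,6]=[6,3,2,4,1,5,0]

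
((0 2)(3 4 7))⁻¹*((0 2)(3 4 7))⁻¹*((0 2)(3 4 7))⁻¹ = (0 2)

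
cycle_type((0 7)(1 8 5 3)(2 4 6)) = 2.3.4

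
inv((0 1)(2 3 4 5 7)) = (0 1)(2 7 5 4 3)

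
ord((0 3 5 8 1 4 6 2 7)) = 9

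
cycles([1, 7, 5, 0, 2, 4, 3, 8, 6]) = (0 1 7 8 6 3) (2 5 4) 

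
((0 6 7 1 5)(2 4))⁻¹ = (0 5 1 7 6)(2 4)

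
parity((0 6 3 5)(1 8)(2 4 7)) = even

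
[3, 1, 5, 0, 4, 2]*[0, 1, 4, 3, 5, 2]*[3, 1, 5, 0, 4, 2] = [0, 1, 5, 3, 2, 4]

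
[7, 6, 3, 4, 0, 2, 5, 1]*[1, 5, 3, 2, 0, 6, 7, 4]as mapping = [0→4, 1→7, 2→2, 3→0, 4→1, 5→3, 6→6, 7→5]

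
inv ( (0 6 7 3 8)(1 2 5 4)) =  (0 8 3 7 6)(1 4 5 2)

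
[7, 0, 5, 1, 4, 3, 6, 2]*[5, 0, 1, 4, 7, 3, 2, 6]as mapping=[0→6, 1→5, 2→3, 3→0, 4→7, 5→4, 6→2, 7→1]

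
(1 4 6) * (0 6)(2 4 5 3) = (0 6 1 5 3 2 4)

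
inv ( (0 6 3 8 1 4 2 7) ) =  (0 7 2 4 1 8 3 6) 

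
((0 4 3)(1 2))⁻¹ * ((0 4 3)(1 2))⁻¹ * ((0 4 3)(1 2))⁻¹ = (1 2)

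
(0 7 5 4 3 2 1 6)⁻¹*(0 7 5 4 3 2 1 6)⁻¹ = (0 1 3 5)(2 4 7 6)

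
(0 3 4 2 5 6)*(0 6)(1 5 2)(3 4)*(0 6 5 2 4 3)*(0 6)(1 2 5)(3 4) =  (0 4 2 3 6 1 5)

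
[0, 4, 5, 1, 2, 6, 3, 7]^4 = [0, 6, 1, 5, 3, 4, 2, 7]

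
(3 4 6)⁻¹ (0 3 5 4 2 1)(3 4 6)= (0 4 5 6 2 1)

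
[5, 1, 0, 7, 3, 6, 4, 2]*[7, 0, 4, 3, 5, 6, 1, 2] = [6, 0, 7, 2, 3, 1, 5, 4]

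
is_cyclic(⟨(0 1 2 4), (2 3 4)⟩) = no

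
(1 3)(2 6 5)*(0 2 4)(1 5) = (0 2 6 1 3 5 4)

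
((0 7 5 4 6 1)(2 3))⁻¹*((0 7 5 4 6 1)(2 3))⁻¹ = (0 6 5)(1 4 7)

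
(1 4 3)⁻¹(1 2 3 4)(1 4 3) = (1 3 4 2)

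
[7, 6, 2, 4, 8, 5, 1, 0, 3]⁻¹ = [7, 6, 2, 8, 3, 5, 1, 0, 4]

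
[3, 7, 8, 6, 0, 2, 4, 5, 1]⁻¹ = [4, 8, 5, 0, 6, 7, 3, 1, 2]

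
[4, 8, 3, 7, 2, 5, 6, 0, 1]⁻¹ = [7, 8, 4, 2, 0, 5, 6, 3, 1]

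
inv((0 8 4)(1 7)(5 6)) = (0 4 8)(1 7)(5 6)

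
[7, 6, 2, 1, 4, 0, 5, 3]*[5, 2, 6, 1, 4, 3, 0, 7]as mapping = [0→7, 1→0, 2→6, 3→2, 4→4, 5→5, 6→3, 7→1]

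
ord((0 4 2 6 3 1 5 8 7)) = 9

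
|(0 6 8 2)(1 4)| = 4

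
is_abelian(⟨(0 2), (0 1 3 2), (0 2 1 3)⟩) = no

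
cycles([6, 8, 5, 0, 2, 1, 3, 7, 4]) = (0 6 3) (1 8 4 2 5) 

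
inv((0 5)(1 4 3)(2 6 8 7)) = (0 5)(1 3 4)(2 7 8 6)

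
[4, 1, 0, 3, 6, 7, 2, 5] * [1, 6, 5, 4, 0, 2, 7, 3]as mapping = [0→0, 1→6, 2→1, 3→4, 4→7, 5→3, 6→5, 7→2]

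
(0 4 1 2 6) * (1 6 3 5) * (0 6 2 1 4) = (2 3 5 4)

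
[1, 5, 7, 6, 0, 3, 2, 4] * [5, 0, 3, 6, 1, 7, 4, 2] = [0, 7, 2, 4, 5, 6, 3, 1]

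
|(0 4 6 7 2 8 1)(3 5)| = 14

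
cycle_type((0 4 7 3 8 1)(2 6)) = 2.6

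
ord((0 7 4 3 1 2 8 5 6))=9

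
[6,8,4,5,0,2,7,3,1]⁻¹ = [4,8,5,7,2,3,0,6,1]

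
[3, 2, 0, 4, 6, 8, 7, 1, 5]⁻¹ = [2, 7, 1, 0, 3, 8, 4, 6, 5]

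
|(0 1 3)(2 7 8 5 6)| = 15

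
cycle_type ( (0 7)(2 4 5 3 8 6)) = 2.6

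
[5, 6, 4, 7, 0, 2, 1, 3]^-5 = [4, 6, 5, 7, 2, 0, 1, 3]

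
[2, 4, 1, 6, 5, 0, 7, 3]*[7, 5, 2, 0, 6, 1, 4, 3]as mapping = [0→2, 1→6, 2→5, 3→4, 4→1, 5→7, 6→3, 7→0]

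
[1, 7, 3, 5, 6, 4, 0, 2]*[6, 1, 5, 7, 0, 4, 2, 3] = [1, 3, 7, 4, 2, 0, 6, 5]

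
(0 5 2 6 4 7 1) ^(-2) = (0 7 6 5 1 4 2) 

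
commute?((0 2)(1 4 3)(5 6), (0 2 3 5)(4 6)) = no:(0 2)(1 4 3)(5 6)*(0 2 3 5)(4 6) = (0 3 1 6)(4 5), (0 2 3 5)(4 6)*(0 2)(1 4 3)(5 6) = (1 4 5 2)(3 6)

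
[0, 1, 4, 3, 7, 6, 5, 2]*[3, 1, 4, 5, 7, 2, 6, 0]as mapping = [0→3, 1→1, 2→7, 3→5, 4→0, 5→6, 6→2, 7→4]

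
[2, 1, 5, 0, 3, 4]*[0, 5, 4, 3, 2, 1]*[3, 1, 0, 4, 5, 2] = [5, 2, 1, 3, 4, 0]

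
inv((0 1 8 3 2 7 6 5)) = (0 5 6 7 2 3 8 1)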